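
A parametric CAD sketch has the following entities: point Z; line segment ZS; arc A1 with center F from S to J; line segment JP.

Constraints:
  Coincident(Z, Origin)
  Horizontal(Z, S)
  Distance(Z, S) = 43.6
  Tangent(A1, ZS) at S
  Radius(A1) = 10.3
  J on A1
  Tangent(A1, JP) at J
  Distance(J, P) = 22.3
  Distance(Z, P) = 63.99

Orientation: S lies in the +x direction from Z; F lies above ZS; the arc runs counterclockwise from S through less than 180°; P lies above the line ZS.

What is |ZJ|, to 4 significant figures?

54.71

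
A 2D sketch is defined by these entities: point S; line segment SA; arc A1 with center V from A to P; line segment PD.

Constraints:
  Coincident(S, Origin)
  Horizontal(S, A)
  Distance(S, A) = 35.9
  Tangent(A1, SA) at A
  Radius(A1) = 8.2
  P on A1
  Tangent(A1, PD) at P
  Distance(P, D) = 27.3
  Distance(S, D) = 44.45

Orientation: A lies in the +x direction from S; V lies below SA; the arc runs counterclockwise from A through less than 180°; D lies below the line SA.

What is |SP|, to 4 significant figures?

28.83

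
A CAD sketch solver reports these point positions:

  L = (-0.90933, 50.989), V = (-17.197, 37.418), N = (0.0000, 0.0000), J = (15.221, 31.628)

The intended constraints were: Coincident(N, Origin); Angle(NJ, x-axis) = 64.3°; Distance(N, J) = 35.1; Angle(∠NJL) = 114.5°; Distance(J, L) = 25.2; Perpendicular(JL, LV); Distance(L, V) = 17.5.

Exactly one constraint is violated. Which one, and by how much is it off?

Distance(L, V) = 17.5 — off by 3.70.

N = (0.00, 0.00) ✓; NJ at 64.30° ✓; |NJ| = 35.10 ✓; ∠NJL = 114.5° ✓; |JL| = 25.20 ✓; ∠(JL, LV) = 90.00° ✓; |LV| = 21.20 ✗.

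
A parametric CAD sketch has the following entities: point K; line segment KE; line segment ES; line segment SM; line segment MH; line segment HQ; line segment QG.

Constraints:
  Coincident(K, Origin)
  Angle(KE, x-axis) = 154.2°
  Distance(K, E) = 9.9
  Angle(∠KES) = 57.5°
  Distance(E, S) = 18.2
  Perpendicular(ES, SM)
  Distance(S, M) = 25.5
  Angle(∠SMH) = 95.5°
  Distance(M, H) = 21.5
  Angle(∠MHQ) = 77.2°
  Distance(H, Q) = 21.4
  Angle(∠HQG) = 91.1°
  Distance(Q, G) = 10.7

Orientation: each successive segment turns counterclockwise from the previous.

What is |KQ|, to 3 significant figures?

6.14

K is at the origin; KE runs at 154.2° with length 9.9, so E = (-8.91, 4.31). ∠KES = 57.5° gives ES at -83.3° from the x-axis; with |ES| = 18.2, S = (-6.79, -13.8). ES is perpendicular to SM, so SM runs at 6.70°; with |SM| = 25.5, M = (18.5, -10.8). ∠SMH = 95.5° gives MH at 91.2° from the x-axis; with |MH| = 21.5, H = (18.1, 10.7). ∠MHQ = 77.2° gives HQ at -166° from the x-axis; with |HQ| = 21.4, Q = (-2.68, 5.53). Then |KQ| = |Q − K| = 6.14.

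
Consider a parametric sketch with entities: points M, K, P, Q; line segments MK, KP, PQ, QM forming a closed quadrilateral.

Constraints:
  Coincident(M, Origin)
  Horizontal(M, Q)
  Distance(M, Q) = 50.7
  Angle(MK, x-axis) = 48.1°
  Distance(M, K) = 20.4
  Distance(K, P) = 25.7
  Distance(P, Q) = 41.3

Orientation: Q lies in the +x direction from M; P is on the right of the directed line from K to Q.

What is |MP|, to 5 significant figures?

14.901

Checks: |KP| = 25.70 ✓; |PQ| = 41.30 ✓.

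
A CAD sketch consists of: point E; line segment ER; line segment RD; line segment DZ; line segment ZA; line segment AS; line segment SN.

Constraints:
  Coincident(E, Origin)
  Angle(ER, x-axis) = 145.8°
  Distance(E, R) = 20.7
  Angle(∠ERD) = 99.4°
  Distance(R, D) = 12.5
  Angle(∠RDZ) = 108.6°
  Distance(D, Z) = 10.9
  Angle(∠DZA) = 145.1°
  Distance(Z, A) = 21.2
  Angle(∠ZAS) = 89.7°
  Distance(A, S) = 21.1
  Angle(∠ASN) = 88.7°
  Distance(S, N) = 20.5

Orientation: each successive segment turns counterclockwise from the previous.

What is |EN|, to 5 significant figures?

15.288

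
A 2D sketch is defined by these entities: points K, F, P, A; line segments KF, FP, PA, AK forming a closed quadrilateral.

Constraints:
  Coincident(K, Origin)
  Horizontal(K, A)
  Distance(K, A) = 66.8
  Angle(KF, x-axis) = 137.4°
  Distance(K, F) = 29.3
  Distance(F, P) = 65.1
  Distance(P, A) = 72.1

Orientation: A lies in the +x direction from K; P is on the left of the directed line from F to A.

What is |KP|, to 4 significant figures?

67.60

K is at the origin; K and A share the same y with |KA| = 66.8 and A in +x, so A = (66.8, 0). KF runs at 137.4° with |KF| = 29.3, so F = (-21.57, 19.83). P is determined by |FP| = 65.1 and |PA| = 72.1 together: it lies at the intersection of circle(F, 65.1) and circle(A, 72.1). With |FA| = 90.57, the foot of the radical line on FA is 39.98 from F and the perpendicular offset is √(65.1² − 39.98²) = 51.38. Taking the left-of-FA solution: P = (28.69, 61.21).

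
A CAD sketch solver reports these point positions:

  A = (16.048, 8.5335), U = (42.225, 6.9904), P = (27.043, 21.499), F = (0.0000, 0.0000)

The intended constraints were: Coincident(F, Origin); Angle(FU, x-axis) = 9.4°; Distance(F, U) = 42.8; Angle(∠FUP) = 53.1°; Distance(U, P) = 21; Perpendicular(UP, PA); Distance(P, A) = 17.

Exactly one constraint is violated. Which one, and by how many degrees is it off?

Perpendicular(UP, PA) — off by 3.40°.

F = (0.00, 0.00) ✓; FU at 9.400° ✓; |FU| = 42.80 ✓; ∠FUP = 53.10° ✓; |UP| = 21.00 ✓; ∠(UP, PA) = 93.40° ✗; |PA| = 17.00 ✓.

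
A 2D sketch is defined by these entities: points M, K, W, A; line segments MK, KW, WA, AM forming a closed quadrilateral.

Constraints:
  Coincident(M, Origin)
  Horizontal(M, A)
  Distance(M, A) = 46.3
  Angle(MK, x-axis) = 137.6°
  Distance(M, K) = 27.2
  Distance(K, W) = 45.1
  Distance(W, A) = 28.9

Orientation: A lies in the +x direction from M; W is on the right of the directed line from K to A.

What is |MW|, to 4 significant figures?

18.91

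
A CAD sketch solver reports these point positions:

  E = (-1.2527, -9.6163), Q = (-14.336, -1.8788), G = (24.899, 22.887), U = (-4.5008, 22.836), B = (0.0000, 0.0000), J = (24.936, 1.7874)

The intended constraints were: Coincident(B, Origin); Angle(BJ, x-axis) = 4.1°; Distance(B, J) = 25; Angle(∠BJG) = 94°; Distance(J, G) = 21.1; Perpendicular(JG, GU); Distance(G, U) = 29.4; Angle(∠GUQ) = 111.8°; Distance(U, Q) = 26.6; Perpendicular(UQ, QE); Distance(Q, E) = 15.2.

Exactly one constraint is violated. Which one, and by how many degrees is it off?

Perpendicular(UQ, QE) — off by 8.90°.

B = (0.00, 0.00) ✓; BJ at 4.100° ✓; |BJ| = 25.00 ✓; ∠BJG = 94.00° ✓; |JG| = 21.10 ✓; ∠(JG, GU) = 90.00° ✓; |GU| = 29.40 ✓; ∠GUQ = 111.8° ✓; |UQ| = 26.60 ✓; ∠(UQ, QE) = 81.10° ✗; |QE| = 15.20 ✓.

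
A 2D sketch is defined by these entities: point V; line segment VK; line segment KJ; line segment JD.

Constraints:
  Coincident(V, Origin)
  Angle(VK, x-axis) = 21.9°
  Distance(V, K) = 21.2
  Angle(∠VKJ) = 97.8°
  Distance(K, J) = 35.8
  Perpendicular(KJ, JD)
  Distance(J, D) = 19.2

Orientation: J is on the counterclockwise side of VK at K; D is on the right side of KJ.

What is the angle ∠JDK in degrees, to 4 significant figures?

61.79°

V is at the origin; VK runs at 21.9° with length 21.2, so K = 21.2·(cos 21.9°, sin 21.9°) = (19.67, 7.907). ∠VKJ = 97.8°, so KJ runs at 21.9° + (180° − 97.8°) = 104.1° from the x-axis; with |KJ| = 35.8, J = K + 35.8·(cos 104.1°, sin 104.1°) = (10.95, 42.63). KJ ⟂ JD; with |JD| = 19.2 on the right of KJ, D = J + 19.2·(0.9699, 0.2436) = (29.57, 47.31). Then cos ∠JDK = DJ·DK / (|DJ||DK|), giving 61.79°.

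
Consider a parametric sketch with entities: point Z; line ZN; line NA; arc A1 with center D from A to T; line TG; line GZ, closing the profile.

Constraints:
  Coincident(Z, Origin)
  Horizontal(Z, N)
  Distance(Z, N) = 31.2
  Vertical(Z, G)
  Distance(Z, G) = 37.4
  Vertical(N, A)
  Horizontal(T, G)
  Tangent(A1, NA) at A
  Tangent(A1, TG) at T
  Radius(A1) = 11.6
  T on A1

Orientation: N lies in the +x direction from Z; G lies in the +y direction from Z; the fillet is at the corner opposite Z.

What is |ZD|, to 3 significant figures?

32.4

Z is at the origin; ZN is horizontal with |ZN| = 31.2 and N on the +x side, so N = (31.2, 0.00). Z and G share the same x with |ZG| = 37.4 and G on the +y side, so G = (0.00, 37.4). The virtual corner opposite Z is at (31.2, 37.4). Since A1 is tangent to NA there, DA ⟂ NA and tangency of A1 to TG means the radius DT is perpendicular to TG, with radius 11.6, so the center D sits 11.6 in from both sides at D = (19.6, 25.8). Then |ZD| = |D − Z| = 32.4.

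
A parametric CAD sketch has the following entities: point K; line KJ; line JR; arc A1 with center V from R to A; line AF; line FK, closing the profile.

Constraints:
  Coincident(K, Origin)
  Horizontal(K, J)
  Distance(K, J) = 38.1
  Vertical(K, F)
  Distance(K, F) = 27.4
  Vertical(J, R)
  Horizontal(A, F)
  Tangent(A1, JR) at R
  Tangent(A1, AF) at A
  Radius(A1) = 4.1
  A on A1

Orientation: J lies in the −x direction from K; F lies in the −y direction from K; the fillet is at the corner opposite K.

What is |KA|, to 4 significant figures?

43.67

The virtual corner opposite K is at (-38.10, -27.40). A1 meets JR tangentially, so VR is at right angles to JR and the tangent condition forces VA to be normal to AF, with radius 4.1, so the center V sits 4.1 in from both sides at V = (-34.00, -23.30). That places the tangent points at R = (-38.10, -23.30) on JR and A = (-34.00, -27.40) on AF. Then |KA| = |A − K| = 43.67.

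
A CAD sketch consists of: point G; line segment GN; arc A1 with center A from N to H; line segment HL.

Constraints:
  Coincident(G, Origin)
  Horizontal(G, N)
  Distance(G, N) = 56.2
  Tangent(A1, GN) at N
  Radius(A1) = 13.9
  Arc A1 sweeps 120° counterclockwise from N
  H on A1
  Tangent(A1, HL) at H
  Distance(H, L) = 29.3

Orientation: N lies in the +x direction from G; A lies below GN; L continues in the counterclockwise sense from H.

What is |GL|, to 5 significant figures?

74.804

On A1, N sits at bearing 90° from A; a 120° counterclockwise sweep puts H at bearing 210°, so H = A + 13.9·(cos 210°, sin 210°) = (44.162, -20.850). Tangency of A1 to HL means the radius AH is perpendicular to HL, so HL runs along (−sin 210°, cos 210°); with |HL| = 29.3, L = (58.812, -46.225). Then |GL| = |L − G| = 74.804.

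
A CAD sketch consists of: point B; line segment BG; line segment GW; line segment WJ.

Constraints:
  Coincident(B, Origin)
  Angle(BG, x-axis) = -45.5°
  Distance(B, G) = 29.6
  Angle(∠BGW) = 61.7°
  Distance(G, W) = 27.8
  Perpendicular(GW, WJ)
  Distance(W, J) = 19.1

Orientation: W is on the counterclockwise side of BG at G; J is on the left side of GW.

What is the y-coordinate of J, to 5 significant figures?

11.093

B is at the origin; BG runs at -45.5° with length 29.6, so G = 29.6·(cos -45.5°, sin -45.5°) = (20.747, -21.112). ∠BGW = 61.7°, so GW runs at -45.5° + (180° − 61.7°) = 72.800° from the x-axis; with |GW| = 27.8, W = G + 27.8·(cos 72.800°, sin 72.800°) = (28.968, 5.4445). GW is perpendicular to WJ; with |WJ| = 19.1 on the left of GW, J = W + 19.1·(-0.95528, 0.29571) = (10.722, 11.093). So J.y = 11.093.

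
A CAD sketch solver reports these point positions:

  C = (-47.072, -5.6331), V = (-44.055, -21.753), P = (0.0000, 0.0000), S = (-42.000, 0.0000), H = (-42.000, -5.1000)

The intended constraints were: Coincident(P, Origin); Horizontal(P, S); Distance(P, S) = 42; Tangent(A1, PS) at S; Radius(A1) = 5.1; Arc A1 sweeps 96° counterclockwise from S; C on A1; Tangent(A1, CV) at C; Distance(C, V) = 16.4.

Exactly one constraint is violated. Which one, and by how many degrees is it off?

Tangent(A1, CV) at C — off by 4.60°.

P = (0.00, 0.00) ✓; P.y = 0.00, S.y = 0.00 ✓; |PS| = 42.00 ✓; ∠(HS, SP) = 90.00° ✓; |HS| = 5.100 ✓; bearing(H→C) − bearing(H→S) = 96.00° ✓; |HC| = 5.100 ✓; ∠(HC, CV) = 85.40° ✗; |CV| = 16.40 ✓.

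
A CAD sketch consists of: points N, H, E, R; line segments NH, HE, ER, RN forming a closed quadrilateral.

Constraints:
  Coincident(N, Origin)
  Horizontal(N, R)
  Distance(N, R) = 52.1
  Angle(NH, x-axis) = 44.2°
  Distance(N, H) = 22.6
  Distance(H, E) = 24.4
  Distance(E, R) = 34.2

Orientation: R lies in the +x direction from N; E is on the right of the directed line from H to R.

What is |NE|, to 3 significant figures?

20.8

Checks: |HE| = 24.40 ✓; |ER| = 34.20 ✓.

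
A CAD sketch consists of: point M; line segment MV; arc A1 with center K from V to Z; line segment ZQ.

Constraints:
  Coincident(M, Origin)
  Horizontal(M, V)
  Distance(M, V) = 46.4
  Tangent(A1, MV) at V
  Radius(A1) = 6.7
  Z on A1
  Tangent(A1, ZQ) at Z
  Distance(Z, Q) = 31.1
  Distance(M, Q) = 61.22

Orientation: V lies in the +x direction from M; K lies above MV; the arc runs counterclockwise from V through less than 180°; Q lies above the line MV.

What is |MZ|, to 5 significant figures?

53.578

Checks: |KZ| = 6.700 ✓; ∠(KZ, ZQ) = 90.00° ✓; |ZQ| = 31.10 ✓; |MQ| = 61.22 ✓.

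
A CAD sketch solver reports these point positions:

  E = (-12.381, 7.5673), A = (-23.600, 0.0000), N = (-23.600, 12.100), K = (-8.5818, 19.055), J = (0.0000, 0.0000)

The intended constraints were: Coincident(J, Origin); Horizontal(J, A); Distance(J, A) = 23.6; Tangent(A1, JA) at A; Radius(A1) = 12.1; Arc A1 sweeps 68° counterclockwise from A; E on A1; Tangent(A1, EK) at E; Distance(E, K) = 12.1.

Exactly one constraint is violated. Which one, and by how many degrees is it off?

Tangent(A1, EK) at E — off by 3.70°.

J = (0.00, 0.00) ✓; J.y = 0.00, A.y = 0.00 ✓; |JA| = 23.60 ✓; ∠(NA, AJ) = 90.00° ✓; |NA| = 12.10 ✓; bearing(N→E) − bearing(N→A) = 68.00° ✓; |NE| = 12.10 ✓; ∠(NE, EK) = 86.30° ✗; |EK| = 12.10 ✓.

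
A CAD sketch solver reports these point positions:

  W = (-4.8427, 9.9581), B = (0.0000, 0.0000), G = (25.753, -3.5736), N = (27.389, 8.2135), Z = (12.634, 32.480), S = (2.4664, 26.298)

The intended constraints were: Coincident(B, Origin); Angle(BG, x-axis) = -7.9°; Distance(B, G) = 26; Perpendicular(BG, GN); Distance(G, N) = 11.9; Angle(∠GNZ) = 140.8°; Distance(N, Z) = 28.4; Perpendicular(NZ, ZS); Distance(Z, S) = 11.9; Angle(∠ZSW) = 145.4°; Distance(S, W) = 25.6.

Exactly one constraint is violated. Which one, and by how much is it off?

Distance(S, W) = 25.6 — off by 7.70.

B = (0.00, 0.00) ✓; BG at -7.900° ✓; |BG| = 26.00 ✓; ∠(BG, GN) = 90.00° ✓; |GN| = 11.90 ✓; ∠GNZ = 140.8° ✓; |NZ| = 28.40 ✓; ∠(NZ, ZS) = 90.00° ✓; |ZS| = 11.90 ✓; ∠ZSW = 145.4° ✓; |SW| = 17.90 ✗.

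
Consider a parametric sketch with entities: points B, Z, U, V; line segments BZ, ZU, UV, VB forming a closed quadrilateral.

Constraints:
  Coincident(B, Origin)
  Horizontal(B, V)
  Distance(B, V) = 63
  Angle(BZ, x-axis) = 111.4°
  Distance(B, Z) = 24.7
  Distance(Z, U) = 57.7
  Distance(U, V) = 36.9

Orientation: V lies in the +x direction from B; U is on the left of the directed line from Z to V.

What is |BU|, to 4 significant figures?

58.34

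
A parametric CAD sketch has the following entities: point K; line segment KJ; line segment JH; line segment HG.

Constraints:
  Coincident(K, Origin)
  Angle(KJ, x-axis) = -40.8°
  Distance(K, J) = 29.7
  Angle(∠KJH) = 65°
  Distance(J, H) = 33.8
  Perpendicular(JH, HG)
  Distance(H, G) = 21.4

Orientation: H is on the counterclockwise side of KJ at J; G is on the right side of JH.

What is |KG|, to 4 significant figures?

52.78

∠KJH = 65.0°, so JH runs at -40.8° + (180° − 65.0°) = 74.20° from the x-axis; with |JH| = 33.8, H = J + 33.8·(cos 74.20°, sin 74.20°) = (31.69, 13.12). JH ⟂ HG; with |HG| = 21.4 on the right of JH, G = H + 21.4·(0.9622, -0.2723) = (52.28, 7.290). Then |KG| = |G − K| = 52.78.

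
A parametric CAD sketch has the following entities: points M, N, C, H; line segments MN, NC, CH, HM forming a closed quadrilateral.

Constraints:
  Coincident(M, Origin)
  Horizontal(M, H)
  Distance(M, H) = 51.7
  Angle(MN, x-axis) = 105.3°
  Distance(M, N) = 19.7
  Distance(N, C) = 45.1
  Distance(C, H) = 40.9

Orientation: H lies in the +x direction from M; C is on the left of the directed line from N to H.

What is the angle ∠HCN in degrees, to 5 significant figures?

88.317°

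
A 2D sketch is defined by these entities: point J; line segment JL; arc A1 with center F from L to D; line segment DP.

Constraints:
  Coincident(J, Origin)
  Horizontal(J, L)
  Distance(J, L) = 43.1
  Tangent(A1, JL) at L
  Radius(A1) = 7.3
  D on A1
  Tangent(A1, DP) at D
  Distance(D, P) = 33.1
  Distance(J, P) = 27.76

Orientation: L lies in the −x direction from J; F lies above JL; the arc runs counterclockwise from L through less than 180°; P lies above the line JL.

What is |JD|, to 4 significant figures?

38.24

J is at the origin; JL is horizontal with |JL| = 43.1 and L on the −x side, so L = (-43.10, 0.000). The tangent condition forces FL to be normal to JL, so F = L + (0, 7.3) = (-43.10, 7.300). Since FD ⟂ DP (tangency), |FP| = √(7.3² + 33.1²) = 33.90 regardless of where D sits on A1. So P lies on both circle(J, 27.76) and circle(F, 33.90); the above-JL intersection is P = (-13.69, 24.15). D is the foot of the tangent from P: D = (-38.19, 1.896).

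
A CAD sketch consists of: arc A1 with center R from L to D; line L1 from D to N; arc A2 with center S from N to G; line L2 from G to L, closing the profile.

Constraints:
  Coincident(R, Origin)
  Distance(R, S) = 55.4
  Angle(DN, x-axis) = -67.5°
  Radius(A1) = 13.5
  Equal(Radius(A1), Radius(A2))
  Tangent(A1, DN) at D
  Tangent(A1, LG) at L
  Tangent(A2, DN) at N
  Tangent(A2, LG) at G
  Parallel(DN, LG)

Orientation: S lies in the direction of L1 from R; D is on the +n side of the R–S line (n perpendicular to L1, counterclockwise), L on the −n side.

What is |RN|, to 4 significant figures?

57.02

The slot axis is L1's direction at -67.5°, so u = (cos -67.5°, sin -67.5°) = (0.3827, -0.9239) and n = (−sin -67.5°, cos -67.5°) = (0.9239, 0.3827). R is at the origin and S lies 55.4 along u from R, so S = 55.4·u = (21.20, -51.18). Tangency of A1 to both parallel lines with radius 13.5 puts D and L at R ± 13.5·n: D = (12.47, 5.166), L = (-12.47, -5.166). Equal radii place N and G the same way about S: N = S + 13.5·n = (33.67, -46.02), G = S − 13.5·n = (8.728, -56.35). Then |RN| = |N − R| = 57.02.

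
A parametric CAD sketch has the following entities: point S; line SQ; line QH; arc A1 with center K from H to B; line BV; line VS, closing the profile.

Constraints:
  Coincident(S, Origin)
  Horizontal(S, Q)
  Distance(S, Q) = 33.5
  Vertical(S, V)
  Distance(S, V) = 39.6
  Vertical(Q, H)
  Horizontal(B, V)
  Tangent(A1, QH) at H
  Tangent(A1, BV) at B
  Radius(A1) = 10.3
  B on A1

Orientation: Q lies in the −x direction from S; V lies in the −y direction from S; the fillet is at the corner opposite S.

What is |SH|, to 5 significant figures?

44.506

S is at the origin; S and Q share the same y with |SQ| = 33.5 and Q on the −x side, so Q = (-33.500, 0.0000). SV is vertical with |SV| = 39.6 and V on the −y side, so V = (0.0000, -39.600). The virtual corner opposite S is at (-33.500, -39.600). A1 meets QH tangentially, so KH is at right angles to QH and A1 meets BV tangentially, so KB is at right angles to BV, with radius 10.3, so the center K sits 10.3 in from both sides at K = (-23.200, -29.300). That places the tangent points at H = (-33.500, -29.300) on QH and B = (-23.200, -39.600) on BV. Then |SH| = |H − S| = 44.506.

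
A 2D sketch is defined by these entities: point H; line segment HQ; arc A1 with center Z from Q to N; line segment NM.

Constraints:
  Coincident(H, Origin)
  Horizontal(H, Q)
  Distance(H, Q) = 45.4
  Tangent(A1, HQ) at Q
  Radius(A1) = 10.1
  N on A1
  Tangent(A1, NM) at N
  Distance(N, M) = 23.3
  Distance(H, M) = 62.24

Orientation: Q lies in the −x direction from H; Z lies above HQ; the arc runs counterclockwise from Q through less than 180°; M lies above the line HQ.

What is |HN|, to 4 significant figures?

40.80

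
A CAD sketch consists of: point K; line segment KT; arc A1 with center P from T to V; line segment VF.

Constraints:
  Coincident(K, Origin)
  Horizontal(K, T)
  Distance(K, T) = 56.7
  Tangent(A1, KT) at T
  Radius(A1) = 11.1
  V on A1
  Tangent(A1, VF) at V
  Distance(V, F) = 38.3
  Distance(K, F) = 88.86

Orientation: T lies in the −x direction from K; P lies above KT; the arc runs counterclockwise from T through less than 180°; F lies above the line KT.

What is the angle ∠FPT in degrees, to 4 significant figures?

151.0°

Checks: |PV| = 11.10 ✓; ∠(PV, VF) = 90.00° ✓; |VF| = 38.30 ✓; |KF| = 88.86 ✓.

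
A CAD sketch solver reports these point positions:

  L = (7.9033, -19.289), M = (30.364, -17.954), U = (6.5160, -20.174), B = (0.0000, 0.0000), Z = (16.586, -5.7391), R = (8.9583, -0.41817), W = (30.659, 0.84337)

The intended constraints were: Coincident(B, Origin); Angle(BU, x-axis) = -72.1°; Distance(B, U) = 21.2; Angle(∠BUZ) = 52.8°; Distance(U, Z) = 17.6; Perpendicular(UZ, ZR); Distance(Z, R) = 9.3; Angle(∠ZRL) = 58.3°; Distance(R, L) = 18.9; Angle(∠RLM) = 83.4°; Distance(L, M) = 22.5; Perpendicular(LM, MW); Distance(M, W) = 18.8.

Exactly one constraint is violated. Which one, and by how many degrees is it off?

Perpendicular(LM, MW) — off by 4.30°.

B = (0.00, 0.00) ✓; BU at -72.10° ✓; |BU| = 21.20 ✓; ∠BUZ = 52.80° ✓; |UZ| = 17.60 ✓; ∠(UZ, ZR) = 90.00° ✓; |ZR| = 9.300 ✓; ∠ZRL = 58.30° ✓; |RL| = 18.90 ✓; ∠RLM = 83.40° ✓; |LM| = 22.50 ✓; ∠(LM, MW) = 85.70° ✗; |MW| = 18.80 ✓.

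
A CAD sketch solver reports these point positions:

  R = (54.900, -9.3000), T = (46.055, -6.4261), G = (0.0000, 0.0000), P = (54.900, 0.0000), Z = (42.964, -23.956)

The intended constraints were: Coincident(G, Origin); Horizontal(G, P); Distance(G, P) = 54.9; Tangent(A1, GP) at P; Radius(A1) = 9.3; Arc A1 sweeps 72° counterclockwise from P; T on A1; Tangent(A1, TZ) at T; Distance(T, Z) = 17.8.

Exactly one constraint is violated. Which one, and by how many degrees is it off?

Tangent(A1, TZ) at T — off by 8.00°.

G = (0.00, 0.00) ✓; G.y = 0.00, P.y = 0.00 ✓; |GP| = 54.90 ✓; ∠(RP, PG) = 90.00° ✓; |RP| = 9.300 ✓; bearing(R→T) − bearing(R→P) = 72.00° ✓; |RT| = 9.300 ✓; ∠(RT, TZ) = 82.00° ✗; |TZ| = 17.80 ✓.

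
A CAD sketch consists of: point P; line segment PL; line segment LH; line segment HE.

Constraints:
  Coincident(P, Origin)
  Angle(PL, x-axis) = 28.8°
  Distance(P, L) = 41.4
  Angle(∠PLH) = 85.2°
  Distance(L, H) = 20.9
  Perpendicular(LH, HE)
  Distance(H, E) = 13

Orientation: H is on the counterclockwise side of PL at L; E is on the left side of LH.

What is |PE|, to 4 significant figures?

33.20

P is at the origin; PL runs at 28.8° with length 41.4, so L = 41.4·(cos 28.8°, sin 28.8°) = (36.28, 19.94). ∠PLH = 85.2°, so LH runs at 28.8° + (180° − 85.2°) = 123.6° from the x-axis; with |LH| = 20.9, H = L + 20.9·(cos 123.6°, sin 123.6°) = (24.71, 37.35). LH is perpendicular to HE; with |HE| = 13.0 on the left of LH, E = H + 13.0·(-0.8329, -0.5534) = (13.89, 30.16). Then |PE| = |E − P| = 33.20.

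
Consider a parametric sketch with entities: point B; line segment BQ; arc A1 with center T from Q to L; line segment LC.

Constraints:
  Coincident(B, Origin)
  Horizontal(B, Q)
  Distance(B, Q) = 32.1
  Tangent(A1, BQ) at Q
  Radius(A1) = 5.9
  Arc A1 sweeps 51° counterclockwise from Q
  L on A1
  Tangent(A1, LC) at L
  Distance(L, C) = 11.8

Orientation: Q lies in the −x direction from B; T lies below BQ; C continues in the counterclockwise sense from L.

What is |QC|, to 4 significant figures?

16.53

B is at the origin; BQ is horizontal with |BQ| = 32.1 and Q on the −x side, so Q = (-32.10, 0.000). Tangency of A1 to BQ means the radius TQ is perpendicular to BQ, so T = Q + (0, -5.9) = (-32.10, -5.900). On A1, Q sits at bearing 90° from T; a 51° counterclockwise sweep puts L at bearing 141°, so L = T + 5.9·(cos 141°, sin 141°) = (-36.69, -2.187). Tangency of A1 to LC means the radius TL is perpendicular to LC, so LC runs along (−sin 141°, cos 141°); with |LC| = 11.8, C = (-44.11, -11.36). Then |QC| = |C − Q| = 16.53.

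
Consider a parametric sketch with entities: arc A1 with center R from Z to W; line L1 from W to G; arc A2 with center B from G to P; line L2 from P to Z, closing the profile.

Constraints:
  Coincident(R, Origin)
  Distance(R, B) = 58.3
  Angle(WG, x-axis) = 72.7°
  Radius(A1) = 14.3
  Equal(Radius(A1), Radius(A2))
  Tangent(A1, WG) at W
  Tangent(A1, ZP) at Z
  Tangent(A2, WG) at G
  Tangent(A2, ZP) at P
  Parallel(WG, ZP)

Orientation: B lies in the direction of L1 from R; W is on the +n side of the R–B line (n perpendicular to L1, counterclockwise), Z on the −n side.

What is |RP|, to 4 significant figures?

60.03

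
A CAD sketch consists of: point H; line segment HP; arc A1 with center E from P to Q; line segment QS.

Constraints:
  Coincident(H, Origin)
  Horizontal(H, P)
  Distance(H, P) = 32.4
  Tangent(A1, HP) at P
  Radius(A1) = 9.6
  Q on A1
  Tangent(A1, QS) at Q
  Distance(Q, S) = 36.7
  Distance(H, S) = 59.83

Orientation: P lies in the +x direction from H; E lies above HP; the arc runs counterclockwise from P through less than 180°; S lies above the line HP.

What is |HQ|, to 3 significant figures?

43.3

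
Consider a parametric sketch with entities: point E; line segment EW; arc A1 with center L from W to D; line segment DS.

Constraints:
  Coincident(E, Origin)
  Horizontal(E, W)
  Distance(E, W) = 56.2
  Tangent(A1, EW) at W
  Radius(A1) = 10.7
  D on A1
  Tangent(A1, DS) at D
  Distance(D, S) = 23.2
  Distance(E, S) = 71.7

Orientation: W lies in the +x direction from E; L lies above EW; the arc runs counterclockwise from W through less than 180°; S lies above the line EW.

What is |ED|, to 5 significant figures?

67.909

E is at the origin; E and W share the same y with |EW| = 56.2 and W on the +x side, so W = (56.200, 0.0000). A1 meets EW tangentially, so LW is at right angles to EW, so L = W + (0, 10.7) = (56.200, 10.700). Since LD ⟂ DS (tangency), |LS| = √(10.7² + 23.2²) = 25.549 regardless of where D sits on A1. So S lies on both circle(E, 71.7) and circle(L, 25.549); the above-EW intersection is S = (62.288, 35.513). D is the foot of the tangent from S: D = (66.704, 12.737).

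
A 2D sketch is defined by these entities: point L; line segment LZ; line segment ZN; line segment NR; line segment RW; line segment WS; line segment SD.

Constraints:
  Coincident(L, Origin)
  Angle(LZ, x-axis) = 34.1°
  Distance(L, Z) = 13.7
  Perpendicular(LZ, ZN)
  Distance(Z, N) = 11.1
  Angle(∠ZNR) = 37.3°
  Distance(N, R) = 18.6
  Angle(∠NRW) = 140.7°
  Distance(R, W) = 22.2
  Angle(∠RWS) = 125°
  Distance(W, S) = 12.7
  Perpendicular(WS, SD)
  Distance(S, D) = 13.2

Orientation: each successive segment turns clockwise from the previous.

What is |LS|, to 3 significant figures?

35.6

L is at the origin; LZ runs at 34.1° with length 13.7, so Z = (11.3, 7.68). LZ ⟂ ZN, so ZN runs at -55.9°; with |ZN| = 11.1, N = (17.6, -1.51). ∠ZNR = 37.3° gives NR at 161° from the x-axis; with |NR| = 18.6, R = (-0.0610, 4.42). ∠NRW = 140.7° gives RW at 122° from the x-axis; with |RW| = 22.2, W = (-11.9, 23.2). ∠RWS = 125.0° gives WS at 67.1° from the x-axis; with |WS| = 12.7, S = (-6.92, 34.9). Then |LS| = |S − L| = 35.6.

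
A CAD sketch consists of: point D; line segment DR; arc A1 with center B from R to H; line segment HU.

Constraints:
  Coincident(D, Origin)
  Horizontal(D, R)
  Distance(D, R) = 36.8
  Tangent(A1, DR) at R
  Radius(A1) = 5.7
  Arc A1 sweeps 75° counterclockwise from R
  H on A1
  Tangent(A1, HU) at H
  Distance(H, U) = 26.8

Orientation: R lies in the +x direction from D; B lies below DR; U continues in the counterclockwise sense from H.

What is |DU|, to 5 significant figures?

38.730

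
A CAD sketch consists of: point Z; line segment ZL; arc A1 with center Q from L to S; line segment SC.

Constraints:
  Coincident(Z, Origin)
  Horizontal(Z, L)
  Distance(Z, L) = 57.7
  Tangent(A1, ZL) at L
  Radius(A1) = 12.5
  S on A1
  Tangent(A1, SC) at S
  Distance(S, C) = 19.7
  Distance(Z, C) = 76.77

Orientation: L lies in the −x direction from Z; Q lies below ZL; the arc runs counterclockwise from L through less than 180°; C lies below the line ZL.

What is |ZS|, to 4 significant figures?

71.38

Checks: Z = (0.00, 0.00) ✓; |QS| = 12.50 ✓; ∠(QS, SC) = 90.00° ✓; |SC| = 19.70 ✓; |ZC| = 76.77 ✓.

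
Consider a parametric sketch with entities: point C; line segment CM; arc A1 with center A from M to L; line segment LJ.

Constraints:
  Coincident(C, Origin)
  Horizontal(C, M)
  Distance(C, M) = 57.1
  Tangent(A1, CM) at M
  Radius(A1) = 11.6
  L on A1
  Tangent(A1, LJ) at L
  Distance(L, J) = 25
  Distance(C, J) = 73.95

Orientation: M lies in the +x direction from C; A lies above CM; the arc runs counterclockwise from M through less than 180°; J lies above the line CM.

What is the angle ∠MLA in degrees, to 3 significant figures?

38.9°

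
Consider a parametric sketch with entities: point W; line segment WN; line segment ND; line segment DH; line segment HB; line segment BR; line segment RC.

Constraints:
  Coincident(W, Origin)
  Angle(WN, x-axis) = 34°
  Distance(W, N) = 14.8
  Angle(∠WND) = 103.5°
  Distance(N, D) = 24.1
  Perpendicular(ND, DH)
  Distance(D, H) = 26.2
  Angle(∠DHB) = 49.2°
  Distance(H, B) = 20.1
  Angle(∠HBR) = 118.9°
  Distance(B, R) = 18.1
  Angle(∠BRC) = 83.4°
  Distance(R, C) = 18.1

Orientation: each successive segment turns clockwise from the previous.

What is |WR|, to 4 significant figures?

24.91

W is at the origin; WN runs at 34.0° with length 14.8, so N = (12.27, 8.276). ∠WND = 103.5° gives ND at -42.50° from the x-axis; with |ND| = 24.1, D = (30.04, -8.006). ND is perpendicular to DH, so DH runs at -132.5°; with |DH| = 26.2, H = (12.34, -27.32). ∠DHB = 49.2° gives HB at 96.70° from the x-axis; with |HB| = 20.1, B = (9.993, -7.360). ∠HBR = 118.9° gives BR at 35.60° from the x-axis; with |BR| = 18.1, R = (24.71, 3.177). Then |WR| = |R − W| = 24.91.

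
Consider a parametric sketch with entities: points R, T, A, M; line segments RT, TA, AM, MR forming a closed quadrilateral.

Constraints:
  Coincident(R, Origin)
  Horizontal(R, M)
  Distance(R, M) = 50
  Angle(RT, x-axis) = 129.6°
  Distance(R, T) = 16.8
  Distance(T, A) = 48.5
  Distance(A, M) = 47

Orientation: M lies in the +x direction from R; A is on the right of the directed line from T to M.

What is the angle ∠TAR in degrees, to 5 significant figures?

5.2426°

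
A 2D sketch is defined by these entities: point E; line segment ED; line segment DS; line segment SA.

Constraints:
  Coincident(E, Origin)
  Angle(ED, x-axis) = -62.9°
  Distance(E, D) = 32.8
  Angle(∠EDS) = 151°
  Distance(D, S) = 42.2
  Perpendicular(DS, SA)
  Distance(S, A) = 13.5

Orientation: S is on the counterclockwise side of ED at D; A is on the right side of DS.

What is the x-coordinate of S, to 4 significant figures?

49.97

E is at the origin; ED runs at -62.9° with length 32.8, so D = 32.8·(cos -62.9°, sin -62.9°) = (14.94, -29.20). ∠EDS = 151.0°, so DS runs at -62.9° + (180° − 151.0°) = -33.90° from the x-axis; with |DS| = 42.2, S = D + 42.2·(cos -33.90°, sin -33.90°) = (49.97, -52.74). So S.x = 49.97.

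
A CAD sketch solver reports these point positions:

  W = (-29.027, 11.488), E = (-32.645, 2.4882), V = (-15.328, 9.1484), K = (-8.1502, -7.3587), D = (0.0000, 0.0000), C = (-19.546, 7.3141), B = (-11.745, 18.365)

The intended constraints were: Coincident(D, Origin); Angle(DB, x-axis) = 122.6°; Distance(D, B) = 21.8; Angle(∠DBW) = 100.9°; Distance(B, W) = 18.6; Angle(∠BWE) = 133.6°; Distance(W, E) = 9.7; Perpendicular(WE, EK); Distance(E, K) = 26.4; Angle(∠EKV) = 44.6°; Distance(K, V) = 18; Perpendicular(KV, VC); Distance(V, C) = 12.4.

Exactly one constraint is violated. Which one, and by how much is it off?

Distance(V, C) = 12.4 — off by 7.80.

D = (0.00, 0.00) ✓; DB at 122.6° ✓; |DB| = 21.80 ✓; ∠DBW = 100.9° ✓; |BW| = 18.60 ✓; ∠BWE = 133.6° ✓; |WE| = 9.700 ✓; ∠(WE, EK) = 90.00° ✓; |EK| = 26.40 ✓; ∠EKV = 44.60° ✓; |KV| = 18.00 ✓; ∠(KV, VC) = 90.00° ✓; |VC| = 4.600 ✗.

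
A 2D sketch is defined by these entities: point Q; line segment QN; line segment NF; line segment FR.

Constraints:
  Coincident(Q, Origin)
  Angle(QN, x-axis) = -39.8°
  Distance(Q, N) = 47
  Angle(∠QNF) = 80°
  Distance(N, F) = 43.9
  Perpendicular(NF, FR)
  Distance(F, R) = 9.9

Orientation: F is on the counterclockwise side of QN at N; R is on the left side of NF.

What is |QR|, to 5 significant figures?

51.002

Q is at the origin; QN runs at -39.8° with length 47.0, so N = 47.0·(cos -39.8°, sin -39.8°) = (36.109, -30.085). ∠QNF = 80.0°, so NF runs at -39.8° + (180° − 80.0°) = 60.200° from the x-axis; with |NF| = 43.9, F = N + 43.9·(cos 60.200°, sin 60.200°) = (57.926, 8.0097). The perpendicularity gives FR at right angles to NF; with |FR| = 9.9 on the left of NF, R = F + 9.9·(-0.86777, 0.49697) = (49.336, 12.930). Then |QR| = |R − Q| = 51.002.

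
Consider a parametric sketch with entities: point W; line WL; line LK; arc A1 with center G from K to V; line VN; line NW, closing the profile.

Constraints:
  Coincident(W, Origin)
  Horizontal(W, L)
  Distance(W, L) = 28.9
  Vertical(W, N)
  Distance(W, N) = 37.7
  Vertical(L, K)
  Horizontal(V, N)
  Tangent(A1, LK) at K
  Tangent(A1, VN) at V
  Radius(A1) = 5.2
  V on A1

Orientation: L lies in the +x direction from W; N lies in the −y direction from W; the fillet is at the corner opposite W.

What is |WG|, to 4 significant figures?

40.22

W is at the origin; W and L share the same y with |WL| = 28.9 and L on the +x side, so L = (28.90, 0.000). W and N share the same x with |WN| = 37.7 and N on the −y side, so N = (0.000, -37.70). The virtual corner opposite W is at (28.90, -37.70). The tangent condition forces GK to be normal to LK and A1 meets VN tangentially, so GV is at right angles to VN, with radius 5.2, so the center G sits 5.2 in from both sides at G = (23.70, -32.50). Then |WG| = |G − W| = 40.22.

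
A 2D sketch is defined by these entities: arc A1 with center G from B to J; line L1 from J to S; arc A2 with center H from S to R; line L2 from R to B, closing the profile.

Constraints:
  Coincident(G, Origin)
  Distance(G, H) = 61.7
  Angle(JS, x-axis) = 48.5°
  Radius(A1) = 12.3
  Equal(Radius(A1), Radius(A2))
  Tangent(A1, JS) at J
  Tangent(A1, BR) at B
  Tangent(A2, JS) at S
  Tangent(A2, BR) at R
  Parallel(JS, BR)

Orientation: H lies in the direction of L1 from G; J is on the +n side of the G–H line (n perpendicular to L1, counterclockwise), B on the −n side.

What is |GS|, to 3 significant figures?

62.9

The slot axis is L1's direction at 48.5°, so u = (cos 48.5°, sin 48.5°) = (0.663, 0.749) and n = (−sin 48.5°, cos 48.5°) = (-0.749, 0.663). G is at the origin and H lies 61.7 along u from G, so H = 61.7·u = (40.9, 46.2). Tangency of A1 to both parallel lines with radius 12.3 puts J and B at G ± 12.3·n: J = (-9.21, 8.15), B = (9.21, -8.15). Equal radii place S and R the same way about H: S = H + 12.3·n = (31.7, 54.4), R = H − 12.3·n = (50.1, 38.1). Then |GS| = |S − G| = 62.9.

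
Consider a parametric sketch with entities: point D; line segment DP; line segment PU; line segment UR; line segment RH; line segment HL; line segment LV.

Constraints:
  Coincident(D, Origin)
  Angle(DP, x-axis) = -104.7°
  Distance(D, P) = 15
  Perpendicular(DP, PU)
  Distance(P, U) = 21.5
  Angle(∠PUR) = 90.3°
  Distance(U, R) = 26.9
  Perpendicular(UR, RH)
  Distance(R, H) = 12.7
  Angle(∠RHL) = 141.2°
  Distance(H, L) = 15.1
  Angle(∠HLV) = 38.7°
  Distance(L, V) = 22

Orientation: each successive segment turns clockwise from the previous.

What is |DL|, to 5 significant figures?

3.8547

UR ⟂ RH, so RH runs at -14.400°; with |RH| = 12.7, H = (-5.6119, 13.843). ∠RHL = 141.2° gives HL at -53.200° from the x-axis; with |HL| = 15.1, L = (3.4334, 1.7523). Then |DL| = |L − D| = 3.8547.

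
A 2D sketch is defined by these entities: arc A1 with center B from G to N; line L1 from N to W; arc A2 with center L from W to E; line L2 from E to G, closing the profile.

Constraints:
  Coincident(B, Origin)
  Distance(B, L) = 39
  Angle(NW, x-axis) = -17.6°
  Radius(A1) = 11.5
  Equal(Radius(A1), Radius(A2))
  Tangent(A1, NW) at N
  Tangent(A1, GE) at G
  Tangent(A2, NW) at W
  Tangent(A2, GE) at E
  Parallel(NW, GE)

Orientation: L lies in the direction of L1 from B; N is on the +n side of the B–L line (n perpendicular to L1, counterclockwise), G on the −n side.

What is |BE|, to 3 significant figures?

40.7

The slot axis is L1's direction at -17.6°, so u = (cos -17.6°, sin -17.6°) = (0.953, -0.302) and n = (−sin -17.6°, cos -17.6°) = (0.302, 0.953). B is at the origin and L lies 39.0 along u from B, so L = 39.0·u = (37.2, -11.8). Tangency of A1 to both parallel lines with radius 11.5 puts N and G at B ± 11.5·n: N = (3.48, 11.0), G = (-3.48, -11.0). Equal radii place W and E the same way about L: W = L + 11.5·n = (40.7, -0.831), E = L − 11.5·n = (33.7, -22.8). Then |BE| = |E − B| = 40.7.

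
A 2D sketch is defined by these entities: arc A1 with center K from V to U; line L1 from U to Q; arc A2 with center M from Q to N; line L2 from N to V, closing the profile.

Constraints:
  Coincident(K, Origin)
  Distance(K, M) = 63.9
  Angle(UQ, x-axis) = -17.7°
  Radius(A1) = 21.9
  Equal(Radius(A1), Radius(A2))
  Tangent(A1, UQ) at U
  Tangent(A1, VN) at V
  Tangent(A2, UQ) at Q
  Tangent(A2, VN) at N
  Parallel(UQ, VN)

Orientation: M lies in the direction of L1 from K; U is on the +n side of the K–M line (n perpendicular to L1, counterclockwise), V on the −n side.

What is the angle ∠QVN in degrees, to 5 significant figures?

34.429°

The slot axis is L1's direction at -17.7°, so u = (cos -17.7°, sin -17.7°) = (0.95266, -0.30403) and n = (−sin -17.7°, cos -17.7°) = (0.30403, 0.95266). K is at the origin and M lies 63.9 along u from K, so M = 63.9·u = (60.875, -19.428). Tangency of A1 to both parallel lines with radius 21.9 puts U and V at K ± 21.9·n: U = (6.6583, 20.863), V = (-6.6583, -20.863). Equal radii place Q and N the same way about M: Q = M + 21.9·n = (67.533, 1.4356), N = M − 21.9·n = (54.217, -40.291). Then cos ∠QVN = VQ·VN / (|VQ||VN|), giving 34.429°.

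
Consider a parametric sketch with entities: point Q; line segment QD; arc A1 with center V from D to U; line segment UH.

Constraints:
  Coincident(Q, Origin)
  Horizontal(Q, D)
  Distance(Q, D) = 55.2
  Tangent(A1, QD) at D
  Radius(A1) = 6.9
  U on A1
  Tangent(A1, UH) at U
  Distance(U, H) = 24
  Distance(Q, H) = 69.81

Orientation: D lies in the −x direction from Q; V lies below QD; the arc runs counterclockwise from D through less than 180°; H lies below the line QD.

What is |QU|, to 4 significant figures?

62.46

Checks: Q.y = 0.00, D.y = 0.00 ✓; |VU| = 6.900 ✓; ∠(VU, UH) = 90.00° ✓; |UH| = 24.00 ✓; |QH| = 69.81 ✓.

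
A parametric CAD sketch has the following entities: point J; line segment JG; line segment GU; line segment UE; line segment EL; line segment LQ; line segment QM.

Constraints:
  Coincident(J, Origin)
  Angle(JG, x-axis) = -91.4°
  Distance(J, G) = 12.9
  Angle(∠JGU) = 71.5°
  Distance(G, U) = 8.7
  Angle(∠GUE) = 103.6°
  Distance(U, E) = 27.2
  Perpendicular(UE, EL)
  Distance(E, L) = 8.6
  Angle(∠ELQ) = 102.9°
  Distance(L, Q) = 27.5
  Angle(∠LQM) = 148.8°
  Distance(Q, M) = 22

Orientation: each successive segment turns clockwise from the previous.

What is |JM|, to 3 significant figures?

31.3

J is at the origin; JG runs at -91.4° with length 12.9, so G = (-0.315, -12.9). ∠JGU = 71.5° gives GU at 160° from the x-axis; with |GU| = 8.7, U = (-8.50, -9.93). ∠GUE = 103.6° gives UE at 83.7° from the x-axis; with |UE| = 27.2, E = (-5.51, 17.1). UE ⟂ EL, so EL runs at -6.30°; with |EL| = 8.6, L = (3.04, 16.2). ∠ELQ = 102.9° gives LQ at -83.4° from the x-axis; with |LQ| = 27.5, Q = (6.20, -11.2). ∠LQM = 148.8° gives QM at -115° from the x-axis; with |QM| = 22.0, M = (-2.96, -31.2). Then |JM| = |M − J| = 31.3.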